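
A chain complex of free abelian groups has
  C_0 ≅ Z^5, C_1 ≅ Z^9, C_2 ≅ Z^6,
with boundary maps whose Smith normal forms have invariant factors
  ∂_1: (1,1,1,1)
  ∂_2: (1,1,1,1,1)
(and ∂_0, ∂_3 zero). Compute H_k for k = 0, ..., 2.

H_0 = Z,  H_1 = 0,  H_2 = Z.

H_0: b_0 = 5 − 0 − 4 = 1; torsion from ∂_1 factors > 1: none. So H_0 = Z.
H_1: b_1 = 9 − 4 − 5 = 0; torsion from ∂_2 factors > 1: none. So H_1 = 0.
H_2: b_2 = 6 − 5 − 0 = 1; torsion from ∂_3 factors > 1: none. So H_2 = Z.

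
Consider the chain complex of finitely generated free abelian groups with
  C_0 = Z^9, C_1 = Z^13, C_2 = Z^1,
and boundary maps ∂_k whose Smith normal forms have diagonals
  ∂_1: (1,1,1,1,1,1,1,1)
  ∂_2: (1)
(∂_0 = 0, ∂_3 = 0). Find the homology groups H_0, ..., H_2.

H_0 = Z,  H_1 = Z^4,  H_2 = 0.

H_0: b_0 = 9 − 0 − 8 = 1; torsion from ∂_1 factors > 1: none. So H_0 = Z.
H_1: b_1 = 13 − 8 − 1 = 4; torsion from ∂_2 factors > 1: none. So H_1 = Z^4.
H_2: b_2 = 1 − 1 − 0 = 0; torsion from ∂_3 factors > 1: none. So H_2 = 0.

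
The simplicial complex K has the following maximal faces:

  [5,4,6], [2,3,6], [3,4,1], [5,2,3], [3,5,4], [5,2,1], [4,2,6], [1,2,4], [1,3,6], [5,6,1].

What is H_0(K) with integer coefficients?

K has 6 vertices, 15 edges, 10 triangles.
rank ∂_0 = 0, rank ∂_1 = 5 ⇒ b_0 = 6 − 0 − 5 = 1; all invariant factors of ∂_1 are 1 so no torsion. So H_0 ≅ Z.

H_0 ≅ Z.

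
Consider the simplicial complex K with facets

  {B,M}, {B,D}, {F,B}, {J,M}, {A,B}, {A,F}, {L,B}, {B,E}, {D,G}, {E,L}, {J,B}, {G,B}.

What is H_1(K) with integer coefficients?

Fix the vertex order A < B < D < E < F < G < J < L < M and write every simplex with vertices in increasing order. Then dim K = 1 and the simplices of K are:

  0-simplices (9): A, B, D, E, F, G, J, L, M
  1-simplices (12): AB, AF, BD, BE, BF, BG, BJ, BL, BM, DG, EL, JM

Hence C_0 ≅ Z^9, C_1 ≅ Z^12.

∂_1: C_1 → C_0 maps an edge to its endpoints' difference, ∂[p,q] = q − p. For instance
  ∂JM = M − J.
The resulting 9×12 matrix has rank 8, and its Smith normal form has invariant factors (1,1,1,1,1,1,1,1).

From H_k ≅ ker(∂_k) / im(∂_{k+1}) we obtain:

  H_1: rank ker ∂_1 − rank ∂_2 = (12 − 8) − 0 = 4, and there is no ∂_2, so H_1 ≅ Z^4.

H_1 = Z^4.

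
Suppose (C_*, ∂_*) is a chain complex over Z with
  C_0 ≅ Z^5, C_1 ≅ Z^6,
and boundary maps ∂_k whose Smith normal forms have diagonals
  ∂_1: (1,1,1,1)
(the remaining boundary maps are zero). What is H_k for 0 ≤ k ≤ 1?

H_0: b_0 = 5 − 0 − 4 = 1; torsion from ∂_1 factors > 1: none. So H_0 ≅ Z.
H_1: b_1 = 6 − 4 − 0 = 2; torsion from ∂_2 factors > 1: none. So H_1 ≅ Z^2.

H_0 ≅ Z,  H_1 ≅ Z^2.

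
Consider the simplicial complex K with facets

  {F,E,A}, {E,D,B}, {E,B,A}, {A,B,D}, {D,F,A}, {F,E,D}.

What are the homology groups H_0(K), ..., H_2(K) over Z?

H_0 = Z,  H_1 = 0,  H_2 = Z.

Fix the vertex order A < B < D < E < F and write every simplex with vertices in increasing order. Then dim K = 2 and the simplices of K are:

  0-simplices (5): A, B, D, E, F
  1-simplices (9): AB, AD, AE, AF, BD, BE, DE, DF, EF
  2-simplices (6): ABD, ABE, ADF, AEF, BDE, DEF

so the chain groups are C_0 ≅ Z^5, C_1 ≅ Z^9, C_2 ≅ Z^6.

∂_1: C_1 → C_0 maps an edge to its endpoints' difference, ∂[p,q] = q − p.
The 5×9 boundary matrix has rank 4 and Smith normal form diag(1,1,1,1).

∂_2: C_2 → C_1 maps a triangle to the signed sum of its edges. For instance
  ∂DEF = EF − DF + DE,
  ∂AEF = EF − AF + AE.
The 9×6 boundary matrix has rank 5 and Smith normal form diag(1,1,1,1,1).

Reading off H_k = ker ∂_k / im ∂_{k+1}:

  H_0: rank C_0 − rank ∂_1 = 5 − 4 = 1, and the invariant factors of ∂_1 are all 1, so H_0 = Z.
  H_1: rank ker ∂_1 − rank ∂_2 = (9 − 4) − 5 = 0, and the invariant factors of ∂_2 are all 1, so H_1 = 0.
  H_2: rank ker ∂_2 − rank ∂_3 = (6 − 5) − 0 = 1, and there is no ∂_3, so H_2 = Z.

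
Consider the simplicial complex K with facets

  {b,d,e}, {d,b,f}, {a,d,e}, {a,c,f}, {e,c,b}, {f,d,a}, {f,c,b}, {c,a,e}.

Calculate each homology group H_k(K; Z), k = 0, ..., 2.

We work with the vertex ordering a < b < c < d < e < f. The simplices of K, each written with vertices in increasing order, are:

  0-simplices (6): a, b, c, d, e, f
  1-simplices (12): ac, ad, ae, af, bc, bd, be, bf, ce, cf, de, df
  2-simplices (8): ace, acf, ade, adf, bce, bcf, bde, bdf

Hence C_0 ≅ Z^6, C_1 ≅ Z^12, C_2 ≅ Z^8.

Boundary ∂_1: C_1 → C_0 is given by ∂[p,q] = [q] − [p].
This gives a 6×12 integer matrix of rank 5; reducing to Smith normal form yields diagonal entries (1,1,1,1,1).

Boundary ∂_2: C_2 → C_1 acts by ∂[p,q,r] = [q,r] − [p,r] + [p,q]. For instance
  ∂adf = df − af + ad,
  ∂ade = de − ae + ad.
This gives a 12×8 integer matrix of rank 7; reducing to Smith normal form yields diagonal entries (1,1,1,1,1,1,1).

Reading off H_k = ker ∂_k / im ∂_{k+1}:

  H_0: rank C_0 − rank ∂_1 = 6 − 5 = 1, and the invariant factors of ∂_1 are all 1, so H_0 = Z.
  H_1: rank ker ∂_1 − rank ∂_2 = (12 − 5) − 7 = 0, and the invariant factors of ∂_2 are all 1, so H_1 = 0.
  H_2: rank ker ∂_2 − rank ∂_3 = (8 − 7) − 0 = 1, and there is no ∂_3, so H_2 = Z.

(K is a triangulation of the 2-sphere S^2.)

H_0 = Z,  H_1 = 0,  H_2 = Z.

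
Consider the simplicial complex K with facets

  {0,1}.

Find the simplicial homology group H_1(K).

Order the vertices as 0 < 1. Listing each simplex with vertices in this order, K has dimension 1 with simplices:

  0-simplices (2): [0], [1]
  1-simplices (1): [0,1]

Hence C_0 ≅ Z^2, C_1 ≅ Z^1.

Boundary ∂_1: C_1 → C_0 sends each edge [p,q] (with p < q) to q − p.
As a 2×1 matrix over Z this has rank 1, with invariant factors (1).

From H_k ≅ ker(∂_k) / im(∂_{k+1}) we obtain:

  H_1: rank ker ∂_1 − rank ∂_2 = (1 − 1) − 0 = 0, and there is no ∂_2, so H_1 ≅ 0.

(K is a triangulation of the 1-simplex.)

H_1 = 0.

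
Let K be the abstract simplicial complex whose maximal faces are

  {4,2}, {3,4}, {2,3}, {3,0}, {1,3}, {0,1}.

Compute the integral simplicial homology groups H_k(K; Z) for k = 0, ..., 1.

Order the vertices as 0 < 1 < 2 < 3 < 4. Listing each simplex with vertices in this order, K has dimension 1 with simplices:

  0-simplices (5): [0], [1], [2], [3], [4]
  1-simplices (6): [0,1], [0,3], [1,3], [2,3], [2,4], [3,4]

Hence C_0 ≅ Z^5, C_1 ≅ Z^6.

∂_1: C_1 → C_0 maps an edge to its endpoints' difference, ∂[p,q] = q − p. For instance
  ∂[2,4] = [4] − [2].
The 5×6 boundary matrix has rank 4 and Smith normal form diag(1,1,1,1).

Now H_k = ker ∂_k / im ∂_{k+1}, so:

  H_0: rank C_0 − rank ∂_1 = 5 − 4 = 1, and the invariant factors of ∂_1 are all 1, so H_0 ≅ Z.
  H_1: rank ker ∂_1 − rank ∂_2 = (6 − 4) − 0 = 2, and there is no ∂_2, so H_1 ≅ Z^2.

As a check, the Euler characteristic is 5 − 6 = -1, which agrees with 1 − 2 = -1.

H_0 ≅ Z,  H_1 ≅ Z^2.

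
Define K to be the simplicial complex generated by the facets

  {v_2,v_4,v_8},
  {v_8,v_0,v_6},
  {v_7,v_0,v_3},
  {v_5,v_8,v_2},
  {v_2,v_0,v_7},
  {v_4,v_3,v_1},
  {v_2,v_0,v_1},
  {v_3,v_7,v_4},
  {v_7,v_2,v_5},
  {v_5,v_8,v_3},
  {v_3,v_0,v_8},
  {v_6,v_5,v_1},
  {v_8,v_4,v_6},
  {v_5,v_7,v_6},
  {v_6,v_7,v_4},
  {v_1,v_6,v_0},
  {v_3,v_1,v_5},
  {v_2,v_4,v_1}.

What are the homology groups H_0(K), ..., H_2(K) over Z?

H_0 = Z,  H_1 = Z^2,  H_2 = Z.

Take the total order v_0 < v_1 < v_2 < v_3 < v_4 < v_5 < v_6 < v_7 < v_8 on the vertex set. Then K (dimension 2) consists of the simplices:

  0-simplices (9): [v_0], [v_1], [v_2], [v_3], [v_4], [v_5], [v_6], [v_7], [v_8]
  1-simplices (27): (27 of them)
  2-simplices (18): (18 of them)

giving chain groups C_0 ≅ Z^9, C_1 ≅ Z^27, C_2 ≅ Z^18.

∂_1: C_1 → C_0 sends each edge [p,q] (with p < q) to q − p.
The resulting 9×27 matrix has rank 8, and its Smith normal form has invariant factors (1,1,1,1,1,1,1,1).

Boundary ∂_2: C_2 → C_1 acts by ∂[p,q,r] = [q,r] − [p,r] + [p,q]. For instance
  ∂[v_5,v_6,v_7] = [v_6,v_7] − [v_5,v_7] + [v_5,v_6],
  ∂[v_0,v_2,v_7] = [v_2,v_7] − [v_0,v_7] + [v_0,v_2].
The 27×18 boundary matrix has rank 17 and Smith normal form diag(1,1,1,1,1,1,1,1,1,1,1,1,1,1,1,1,1).

From H_k ≅ ker(∂_k) / im(∂_{k+1}) we obtain:

  H_0: rank C_0 − rank ∂_1 = 9 − 8 = 1, and the invariant factors of ∂_1 are all 1, so H_0 = Z.
  H_1: rank ker ∂_1 − rank ∂_2 = (27 − 8) − 17 = 2, and the invariant factors of ∂_2 are all 1, so H_1 = Z^2.
  H_2: rank ker ∂_2 − rank ∂_3 = (18 − 17) − 0 = 1, and there is no ∂_3, so H_2 = Z.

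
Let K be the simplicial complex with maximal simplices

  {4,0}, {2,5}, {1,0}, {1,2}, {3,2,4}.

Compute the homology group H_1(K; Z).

K has 6 vertices, 7 edges, 1 triangle.
rank ∂_1 = 5, rank ∂_2 = 1 ⇒ b_1 = 7 − 5 − 1 = 1; all invariant factors of ∂_2 are 1 so no torsion. So H_1 = Z.

H_1 = Z.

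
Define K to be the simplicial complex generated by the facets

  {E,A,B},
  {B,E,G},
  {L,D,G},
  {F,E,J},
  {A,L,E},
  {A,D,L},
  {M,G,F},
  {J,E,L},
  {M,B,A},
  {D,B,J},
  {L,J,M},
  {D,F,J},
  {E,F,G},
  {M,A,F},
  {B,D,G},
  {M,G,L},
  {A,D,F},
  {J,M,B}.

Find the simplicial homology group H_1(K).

H_1 = Z^2.

Fix the vertex order A < B < D < E < F < G < J < L < M and write every simplex with vertices in increasing order. Then dim K = 2 and the simplices of K are:

  0-simplices (9): A, B, D, E, F, G, J, L, M
  1-simplices (27): AB, AD, AE, AF, AL, AM, BD, BE, BG, BJ, BM, DF, DG, DJ, DL, EF, EG, EJ, EL, FG, FJ, FM, GL, GM, JL, JM, LM
  2-simplices (18): ABE, ABM, ADF, ADL, AEL, AFM, BDG, BDJ, BEG, BJM, DFJ, DGL, EFG, EFJ, EJL, FGM, GLM, JLM

giving chain groups C_0 ≅ Z^9, C_1 ≅ Z^27, C_2 ≅ Z^18.

Boundary ∂_1: C_1 → C_0 sends each edge [p,q] (with p < q) to q − p.
As a 9×27 matrix over Z this has rank 8, with invariant factors (1,1,1,1,1,1,1,1).

The boundary map ∂_2: C_2 → C_1 maps a triangle to the signed sum of its edges. For instance
  ∂FGM = GM − FM + FG,
  ∂ADF = DF − AF + AD.
The 27×18 boundary matrix has rank 17 and Smith normal form diag(1,1,1,1,1,1,1,1,1,1,1,1,1,1,1,1,1).

Computing H_k = (kernel of ∂_k) / (image of ∂_{k+1}):

  H_1: rank ker ∂_1 − rank ∂_2 = (27 − 8) − 17 = 2, and the invariant factors of ∂_2 are all 1, so H_1 ≅ Z^2.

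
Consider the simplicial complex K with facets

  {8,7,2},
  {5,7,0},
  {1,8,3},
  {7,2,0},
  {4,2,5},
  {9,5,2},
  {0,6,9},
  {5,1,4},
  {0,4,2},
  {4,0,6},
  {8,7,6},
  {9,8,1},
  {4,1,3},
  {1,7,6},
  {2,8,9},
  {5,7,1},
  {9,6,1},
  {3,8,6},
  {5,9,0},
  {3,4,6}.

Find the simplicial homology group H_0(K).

Order the vertices as 0 < 1 < 2 < 3 < 4 < 5 < 6 < 7 < 8 < 9. Listing each simplex with vertices in this order, K has dimension 2 with simplices:

  0-simplices (10): [0], [1], [2], [3], [4], [5], [6], [7], [8], [9]
  1-simplices (30): (30 of them)
  2-simplices (20): (20 of them)

Hence C_0 ≅ Z^10, C_1 ≅ Z^30, C_2 ≅ Z^20.

The boundary map ∂_1: C_1 → C_0 is given by ∂[p,q] = [q] − [p].
The resulting 10×30 matrix has rank 9, and its Smith normal form has invariant factors (1,1,1,1,1,1,1,1,1).

The boundary map ∂_2: C_2 → C_1 sends each 2-simplex [p,q,r] to [q,r] − [p,r] + [p,q]. For instance
  ∂[1,4,5] = [4,5] − [1,5] + [1,4],
  ∂[0,2,7] = [2,7] − [0,7] + [0,2].
As a 30×20 matrix over Z this has rank 20, with invariant factors (1,1,1,1,1,1,1,1,1,1,1,1,1,1,1,1,1,1,1,2).

Reading off H_k = ker ∂_k / im ∂_{k+1}:

  H_0: rank C_0 − rank ∂_1 = 10 − 9 = 1, and the invariant factors of ∂_1 are all 1, so H_0 ≅ Z.

(K is a triangulation of the Klein bottle.)

H_0 = Z.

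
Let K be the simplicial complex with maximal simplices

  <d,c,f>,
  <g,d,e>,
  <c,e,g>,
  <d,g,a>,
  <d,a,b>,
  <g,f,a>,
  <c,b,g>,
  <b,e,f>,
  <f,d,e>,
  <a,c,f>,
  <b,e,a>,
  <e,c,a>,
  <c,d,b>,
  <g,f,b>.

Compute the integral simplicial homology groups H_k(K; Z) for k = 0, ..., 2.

H_0 = Z,  H_1 = Z^2,  H_2 = Z.

Take the total order a < b < c < d < e < f < g on the vertex set. Then K (dimension 2) consists of the simplices:

  0-simplices (7): a, b, c, d, e, f, g
  1-simplices (21): ab, ac, ad, ae, af, ag, bc, bd, be, bf, bg, cd, ce, cf, cg, de, df, dg, ef, eg, fg
  2-simplices (14): abd, abe, ace, acf, adg, afg, bcd, bcg, bef, bfg, cdf, ceg, def, deg

so the chain groups are C_0 ≅ Z^7, C_1 ≅ Z^21, C_2 ≅ Z^14.

∂_1: C_1 → C_0 maps an edge to its endpoints' difference, ∂[p,q] = q − p. For instance
  ∂fg = g − f.
The 7×21 boundary matrix has rank 6 and Smith normal form diag(1,1,1,1,1,1).

The boundary map ∂_2: C_2 → C_1 maps a triangle to the signed sum of its edges. For instance
  ∂abd = bd − ad + ab,
  ∂afg = fg − ag + af.
The resulting 21×14 matrix has rank 13, and its Smith normal form has invariant factors (1,1,1,1,1,1,1,1,1,1,1,1,1).

Reading off H_k = ker ∂_k / im ∂_{k+1}:

  H_0: rank C_0 − rank ∂_1 = 7 − 6 = 1, and the invariant factors of ∂_1 are all 1, so H_0 = Z.
  H_1: rank ker ∂_1 − rank ∂_2 = (21 − 6) − 13 = 2, and the invariant factors of ∂_2 are all 1, so H_1 = Z^2.
  H_2: rank ker ∂_2 − rank ∂_3 = (14 − 13) − 0 = 1, and there is no ∂_3, so H_2 = Z.

As a check, the Euler characteristic is 7 − 21 + 14 = 0, which agrees with 1 − 2 + 1 = 0.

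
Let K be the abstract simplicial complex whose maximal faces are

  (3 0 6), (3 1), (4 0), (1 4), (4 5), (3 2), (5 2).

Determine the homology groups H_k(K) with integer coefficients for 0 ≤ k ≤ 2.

H_0 = Z,  H_1 = Z^2,  H_2 = 0.

We work with the vertex ordering 0 < 1 < 2 < 3 < 4 < 5 < 6. The simplices of K, each written with vertices in increasing order, are:

  0-simplices (7): [0], [1], [2], [3], [4], [5], [6]
  1-simplices (9): [0,3], [0,4], [0,6], [1,3], [1,4], [2,3], [2,5], [3,6], [4,5]
  2-simplices (1): [0,3,6]

so the chain groups are C_0 ≅ Z^7, C_1 ≅ Z^9, C_2 ≅ Z^1.

The boundary map ∂_1: C_1 → C_0 is given by ∂[p,q] = [q] − [p]. For instance
  ∂[1,3] = [3] − [1].
The 7×9 boundary matrix has rank 6 and Smith normal form diag(1,1,1,1,1,1).

∂_2: C_2 → C_1 sends each 2-simplex [p,q,r] to [q,r] − [p,r] + [p,q]. For instance
  ∂[0,3,6] = [3,6] − [0,6] + [0,3].
The 9×1 boundary matrix has rank 1 and Smith normal form diag(1).

Reading off H_k = ker ∂_k / im ∂_{k+1}:

  H_0: rank C_0 − rank ∂_1 = 7 − 6 = 1, and the invariant factors of ∂_1 are all 1, so H_0 = Z.
  H_1: rank ker ∂_1 − rank ∂_2 = (9 − 6) − 1 = 2, and the invariant factors of ∂_2 are all 1, so H_1 = Z^2.
  H_2: rank ker ∂_2 − rank ∂_3 = (1 − 1) − 0 = 0, and there is no ∂_3, so H_2 = 0.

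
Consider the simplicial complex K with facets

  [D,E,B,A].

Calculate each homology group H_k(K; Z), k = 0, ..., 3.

H_0 = Z,  H_1 = 0,  H_2 = 0,  H_3 = 0.

Order the vertices as A < B < D < E. Listing each simplex with vertices in this order, K has dimension 3 with simplices:

  0-simplices (4): A, B, D, E
  1-simplices (6): AB, AD, AE, BD, BE, DE
  2-simplices (4): ABD, ABE, ADE, BDE
  3-simplices (1): ABDE

giving chain groups C_0 ≅ Z^4, C_1 ≅ Z^6, C_2 ≅ Z^4, C_3 ≅ Z^1.

The boundary map ∂_1: C_1 → C_0 maps an edge to its endpoints' difference, ∂[p,q] = q − p.
As a 4×6 matrix over Z this has rank 3, with invariant factors (1,1,1).

∂_2: C_2 → C_1 acts by ∂[p,q,r] = [q,r] − [p,r] + [p,q]. For instance
  ∂ABD = BD − AD + AB,
  ∂BDE = DE − BE + BD.
The resulting 6×4 matrix has rank 3, and its Smith normal form has invariant factors (1,1,1).

The boundary map ∂_3: C_3 → C_2 sends each 3-simplex σ to the alternating sum Σ_i (−1)^i (σ with its i-th vertex removed). For instance
  ∂ABDE = BDE − ADE + ABE − ABD.
The resulting 4×1 matrix has rank 1, and its Smith normal form has invariant factors (1).

Now H_k = ker ∂_k / im ∂_{k+1}, so:

  H_0: rank C_0 − rank ∂_1 = 4 − 3 = 1, and the invariant factors of ∂_1 are all 1, so H_0 ≅ Z.
  H_1: rank ker ∂_1 − rank ∂_2 = (6 − 3) − 3 = 0, and the invariant factors of ∂_2 are all 1, so H_1 ≅ 0.
  H_2: rank ker ∂_2 − rank ∂_3 = (4 − 3) − 1 = 0, and the invariant factors of ∂_3 are all 1, so H_2 ≅ 0.
  H_3: rank ker ∂_3 − rank ∂_4 = (1 − 1) − 0 = 0, and there is no ∂_4, so H_3 ≅ 0.

As a check, the Euler characteristic is 4 − 6 + 4 − 1 = 1, which agrees with 1 − 0 + 0 − 0 = 1.
(K is a triangulation of the 3-simplex.)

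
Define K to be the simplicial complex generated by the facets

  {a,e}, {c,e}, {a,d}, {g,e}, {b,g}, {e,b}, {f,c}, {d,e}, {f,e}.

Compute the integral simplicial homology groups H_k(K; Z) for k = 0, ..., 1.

K has 7 vertices, 9 edges.
rank ∂_0 = 0, rank ∂_1 = 6 ⇒ b_0 = 7 − 0 − 6 = 1; all invariant factors of ∂_1 are 1 so no torsion. So H_0 = Z.
rank ∂_1 = 6, rank ∂_2 = 0 ⇒ b_1 = 9 − 6 − 0 = 3. So H_1 = Z^3.

H_0 = Z,  H_1 = Z^3.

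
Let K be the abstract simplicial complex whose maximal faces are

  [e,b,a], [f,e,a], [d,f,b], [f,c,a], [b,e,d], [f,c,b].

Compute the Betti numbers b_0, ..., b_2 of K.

b_0 = 1, b_1 = 1, b_2 = 0.

Order the vertices as a < b < c < d < e < f. Listing each simplex with vertices in this order, K has dimension 2 with simplices:

  0-simplices (6): a, b, c, d, e, f
  1-simplices (12): ab, ac, ae, af, bc, bd, be, bf, cf, de, df, ef
  2-simplices (6): abe, acf, aef, bcf, bde, bdf

Hence C_0 ≅ Z^6, C_1 ≅ Z^12, C_2 ≅ Z^6.

Boundary ∂_1: C_1 → C_0 maps an edge to its endpoints' difference, ∂[p,q] = q − p. For instance
  ∂de = e − d.
The resulting 6×12 matrix has rank 5, and its Smith normal form has invariant factors (1,1,1,1,1).

∂_2: C_2 → C_1 acts by ∂[p,q,r] = [q,r] − [p,r] + [p,q]. For instance
  ∂bcf = cf − bf + bc,
  ∂aef = ef − af + ae.
This gives a 12×6 integer matrix of rank 6; reducing to Smith normal form yields diagonal entries (1,1,1,1,1,1).

From H_k ≅ ker(∂_k) / im(∂_{k+1}) we obtain:

  H_0: rank C_0 − rank ∂_1 = 6 − 5 = 1, and the invariant factors of ∂_1 are all 1, so H_0 = Z.
  H_1: rank ker ∂_1 − rank ∂_2 = (12 − 5) − 6 = 1, and the invariant factors of ∂_2 are all 1, so H_1 = Z.
  H_2: rank ker ∂_2 − rank ∂_3 = (6 − 6) − 0 = 0, and there is no ∂_3, so H_2 = 0.

As a check, the Euler characteristic is 6 − 12 + 6 = 0, which agrees with 1 − 1 + 0 = 0.
(K is a triangulation of the cylinder S^1 x I.)

Hence the Betti numbers are b_0 = 1, b_1 = 1, b_2 = 0.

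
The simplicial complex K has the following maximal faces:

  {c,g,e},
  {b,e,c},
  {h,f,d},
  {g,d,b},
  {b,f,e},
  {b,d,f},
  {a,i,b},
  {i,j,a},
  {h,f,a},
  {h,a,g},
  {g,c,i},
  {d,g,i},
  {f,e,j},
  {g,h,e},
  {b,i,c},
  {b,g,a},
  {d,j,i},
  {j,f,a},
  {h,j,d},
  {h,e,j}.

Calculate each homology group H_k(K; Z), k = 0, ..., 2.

K has 10 vertices, 30 edges, 20 triangles.
rank ∂_0 = 0, rank ∂_1 = 9 ⇒ b_0 = 10 − 0 − 9 = 1; all invariant factors of ∂_1 are 1 so no torsion. So H_0 = Z.
rank ∂_1 = 9, rank ∂_2 = 20 ⇒ b_1 = 30 − 9 − 20 = 1; ∂_2 has invariant factor(s) [2] giving torsion. So H_1 = Z × Z/2.
rank ∂_2 = 20, rank ∂_3 = 0 ⇒ b_2 = 20 − 20 − 0 = 0. So H_2 = 0.

H_0 = Z,  H_1 = Z × Z/2,  H_2 = 0.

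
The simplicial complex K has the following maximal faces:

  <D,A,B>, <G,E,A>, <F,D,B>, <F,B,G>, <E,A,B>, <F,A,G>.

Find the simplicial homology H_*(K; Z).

H_0 ≅ Z,  H_1 ≅ Z,  H_2 = 0.

K has 6 vertices, 12 edges, 6 triangles.
rank ∂_0 = 0, rank ∂_1 = 5 ⇒ b_0 = 6 − 0 − 5 = 1; all invariant factors of ∂_1 are 1 so no torsion. So H_0 = Z.
rank ∂_1 = 5, rank ∂_2 = 6 ⇒ b_1 = 12 − 5 − 6 = 1; all invariant factors of ∂_2 are 1 so no torsion. So H_1 = Z.
rank ∂_2 = 6, rank ∂_3 = 0 ⇒ b_2 = 6 − 6 − 0 = 0. So H_2 = 0.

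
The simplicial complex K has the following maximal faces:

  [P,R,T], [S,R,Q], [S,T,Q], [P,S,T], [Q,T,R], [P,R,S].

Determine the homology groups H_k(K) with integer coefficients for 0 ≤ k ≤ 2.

Take the total order P < Q < R < S < T on the vertex set. Then K (dimension 2) consists of the simplices:

  0-simplices (5): P, Q, R, S, T
  1-simplices (9): PR, PS, PT, QR, QS, QT, RS, RT, ST
  2-simplices (6): PRS, PRT, PST, QRS, QRT, QST

giving chain groups C_0 ≅ Z^5, C_1 ≅ Z^9, C_2 ≅ Z^6.

Boundary ∂_1: C_1 → C_0 is given by ∂[p,q] = [q] − [p].
As a 5×9 matrix over Z this has rank 4, with invariant factors (1,1,1,1).

Boundary ∂_2: C_2 → C_1 sends each 2-simplex [p,q,r] to [q,r] − [p,r] + [p,q]. For instance
  ∂QRS = RS − QS + QR,
  ∂PST = ST − PT + PS.
The 9×6 boundary matrix has rank 5 and Smith normal form diag(1,1,1,1,1).

Computing H_k = (kernel of ∂_k) / (image of ∂_{k+1}):

  H_0: rank C_0 − rank ∂_1 = 5 − 4 = 1, and the invariant factors of ∂_1 are all 1, so H_0 = Z.
  H_1: rank ker ∂_1 − rank ∂_2 = (9 − 4) − 5 = 0, and the invariant factors of ∂_2 are all 1, so H_1 = 0.
  H_2: rank ker ∂_2 − rank ∂_3 = (6 − 5) − 0 = 1, and there is no ∂_3, so H_2 = Z.

H_0 ≅ Z,  H_1 = 0,  H_2 ≅ Z.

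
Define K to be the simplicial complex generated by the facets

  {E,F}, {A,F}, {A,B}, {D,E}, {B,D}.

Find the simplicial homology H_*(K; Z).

H_0 = Z,  H_1 = Z.

Fix the vertex order A < B < D < E < F and write every simplex with vertices in increasing order. Then dim K = 1 and the simplices of K are:

  0-simplices (5): A, B, D, E, F
  1-simplices (5): AB, AF, BD, DE, EF

so the chain groups are C_0 ≅ Z^5, C_1 ≅ Z^5.

Boundary ∂_1: C_1 → C_0 maps an edge to its endpoints' difference, ∂[p,q] = q − p. For instance
  ∂EF = F − E.
This gives a 5×5 integer matrix of rank 4; reducing to Smith normal form yields diagonal entries (1,1,1,1).

Reading off H_k = ker ∂_k / im ∂_{k+1}:

  H_0: rank C_0 − rank ∂_1 = 5 − 4 = 1, and the invariant factors of ∂_1 are all 1, so H_0 = Z.
  H_1: rank ker ∂_1 − rank ∂_2 = (5 − 4) − 0 = 1, and there is no ∂_2, so H_1 = Z.

As a check, the Euler characteristic is 5 − 5 = 0, which agrees with 1 − 1 = 0.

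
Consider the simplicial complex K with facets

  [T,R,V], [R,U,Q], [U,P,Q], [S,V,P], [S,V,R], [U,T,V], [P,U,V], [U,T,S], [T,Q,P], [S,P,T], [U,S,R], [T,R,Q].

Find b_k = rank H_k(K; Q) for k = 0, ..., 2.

b_0 = 1, b_1 = 0, b_2 = 0.

We work with the vertex ordering P < Q < R < S < T < U < V. The simplices of K, each written with vertices in increasing order, are:

  0-simplices (7): P, Q, R, S, T, U, V
  1-simplices (18): PQ, PS, PT, PU, PV, QR, QT, QU, RS, RT, RU, RV, ST, SU, SV, TU, TV, UV
  2-simplices (12): PQT, PQU, PST, PSV, PUV, QRT, QRU, RSU, RSV, RTV, STU, TUV

Hence C_0 ≅ Z^7, C_1 ≅ Z^18, C_2 ≅ Z^12.

The boundary map ∂_1: C_1 → C_0 maps an edge to its endpoints' difference, ∂[p,q] = q − p.
The resulting 7×18 matrix has rank 6, and its Smith normal form has invariant factors (1,1,1,1,1,1).

Boundary ∂_2: C_2 → C_1 maps a triangle to the signed sum of its edges. For instance
  ∂QRT = RT − QT + QR,
  ∂PQT = QT − PT + PQ.
The resulting 18×12 matrix has rank 12, and its Smith normal form has invariant factors (1,1,1,1,1,1,1,1,1,1,1,2).

Computing H_k = (kernel of ∂_k) / (image of ∂_{k+1}):

  H_0: rank C_0 − rank ∂_1 = 7 − 6 = 1, and the invariant factors of ∂_1 are all 1, so H_0 ≅ Z.
  H_1: rank ker ∂_1 − rank ∂_2 = (18 − 6) − 12 = 0, and ∂_2 has invariant factor 2 > 1, so H_1 ≅ Z/2.
  H_2: rank ker ∂_2 − rank ∂_3 = (12 − 12) − 0 = 0, and there is no ∂_3, so H_2 ≅ 0.

(K is a triangulation of the real projective plane RP^2.)

Hence the Betti numbers are b_0 = 1, b_1 = 0, b_2 = 0.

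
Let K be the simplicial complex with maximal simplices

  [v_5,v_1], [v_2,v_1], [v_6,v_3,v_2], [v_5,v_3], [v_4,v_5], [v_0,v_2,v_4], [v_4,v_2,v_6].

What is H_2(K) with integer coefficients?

H_2 ≅ 0.

Fix the vertex order v_0 < v_1 < v_2 < v_3 < v_4 < v_5 < v_6 and write every simplex with vertices in increasing order. Then dim K = 2 and the simplices of K are:

  0-simplices (7): [v_0], [v_1], [v_2], [v_3], [v_4], [v_5], [v_6]
  1-simplices (11): [v_0,v_2], [v_0,v_4], [v_1,v_2], [v_1,v_5], [v_2,v_3], [v_2,v_4], [v_2,v_6], [v_3,v_5], [v_3,v_6], [v_4,v_5], [v_4,v_6]
  2-simplices (3): [v_0,v_2,v_4], [v_2,v_3,v_6], [v_2,v_4,v_6]

so the chain groups are C_0 ≅ Z^7, C_1 ≅ Z^11, C_2 ≅ Z^3.

Boundary ∂_1: C_1 → C_0 is given by ∂[p,q] = [q] − [p]. For instance
  ∂[v_3,v_5] = [v_5] − [v_3].
This gives a 7×11 integer matrix of rank 6; reducing to Smith normal form yields diagonal entries (1,1,1,1,1,1).

Boundary ∂_2: C_2 → C_1 maps a triangle to the signed sum of its edges. For instance
  ∂[v_2,v_3,v_6] = [v_3,v_6] − [v_2,v_6] + [v_2,v_3],
  ∂[v_0,v_2,v_4] = [v_2,v_4] − [v_0,v_4] + [v_0,v_2].
This gives a 11×3 integer matrix of rank 3; reducing to Smith normal form yields diagonal entries (1,1,1).

Now H_k = ker ∂_k / im ∂_{k+1}, so:

  H_2: rank ker ∂_2 − rank ∂_3 = (3 − 3) − 0 = 0, and there is no ∂_3, so H_2 ≅ 0.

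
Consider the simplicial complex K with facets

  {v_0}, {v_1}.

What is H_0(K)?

H_0 ≅ Z^2.

Take the total order v_0 < v_1 on the vertex set. Then K (dimension 0) consists of the simplices:

  0-simplices (2): [v_0], [v_1]

so the chain groups are C_0 ≅ Z^2.

Now H_k = ker ∂_k / im ∂_{k+1}, so:

  H_0: rank C_0 − rank ∂_1 = 2 − 0 = 2, and there is no ∂_1, so H_0 ≅ Z^2.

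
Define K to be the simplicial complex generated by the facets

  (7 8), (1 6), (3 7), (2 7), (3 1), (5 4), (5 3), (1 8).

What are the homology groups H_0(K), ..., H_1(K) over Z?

K has 8 vertices, 8 edges.
rank ∂_0 = 0, rank ∂_1 = 7 ⇒ b_0 = 8 − 0 − 7 = 1; all invariant factors of ∂_1 are 1 so no torsion. So H_0 = Z.
rank ∂_1 = 7, rank ∂_2 = 0 ⇒ b_1 = 8 − 7 − 0 = 1. So H_1 = Z.

H_0 ≅ Z,  H_1 ≅ Z.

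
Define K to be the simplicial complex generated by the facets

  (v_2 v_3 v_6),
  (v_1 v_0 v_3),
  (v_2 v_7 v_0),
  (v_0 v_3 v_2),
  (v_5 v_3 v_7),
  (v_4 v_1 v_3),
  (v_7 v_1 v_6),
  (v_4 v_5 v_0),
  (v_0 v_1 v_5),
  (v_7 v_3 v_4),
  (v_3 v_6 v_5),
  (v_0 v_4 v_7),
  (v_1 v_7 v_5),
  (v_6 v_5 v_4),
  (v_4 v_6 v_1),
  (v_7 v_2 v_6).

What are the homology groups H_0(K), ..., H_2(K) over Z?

We work with the vertex ordering v_0 < v_1 < v_2 < v_3 < v_4 < v_5 < v_6 < v_7. The simplices of K, each written with vertices in increasing order, are:

  0-simplices (8): [v_0], [v_1], [v_2], [v_3], [v_4], [v_5], [v_6], [v_7]
  1-simplices (24): (24 of them)
  2-simplices (16): (16 of them)

so the chain groups are C_0 ≅ Z^8, C_1 ≅ Z^24, C_2 ≅ Z^16.

∂_1: C_1 → C_0 sends each edge [p,q] (with p < q) to q − p. For instance
  ∂[v_1,v_5] = [v_5] − [v_1].
The 8×24 boundary matrix has rank 7 and Smith normal form diag(1,1,1,1,1,1,1).

Boundary ∂_2: C_2 → C_1 sends each 2-simplex [p,q,r] to [q,r] − [p,r] + [p,q]. For instance
  ∂[v_1,v_5,v_7] = [v_5,v_7] − [v_1,v_7] + [v_1,v_5],
  ∂[v_0,v_2,v_7] = [v_2,v_7] − [v_0,v_7] + [v_0,v_2].
The resulting 24×16 matrix has rank 15, and its Smith normal form has invariant factors (1,1,1,1,1,1,1,1,1,1,1,1,1,1,1).

Now H_k = ker ∂_k / im ∂_{k+1}, so:

  H_0: rank C_0 − rank ∂_1 = 8 − 7 = 1, and the invariant factors of ∂_1 are all 1, so H_0 ≅ Z.
  H_1: rank ker ∂_1 − rank ∂_2 = (24 − 7) − 15 = 2, and the invariant factors of ∂_2 are all 1, so H_1 ≅ Z^2.
  H_2: rank ker ∂_2 − rank ∂_3 = (16 − 15) − 0 = 1, and there is no ∂_3, so H_2 ≅ Z.

As a check, the Euler characteristic is 8 − 24 + 16 = 0, which agrees with 1 − 2 + 1 = 0.
(K is a triangulation of the torus T^2.)

H_0 ≅ Z,  H_1 ≅ Z^2,  H_2 ≅ Z.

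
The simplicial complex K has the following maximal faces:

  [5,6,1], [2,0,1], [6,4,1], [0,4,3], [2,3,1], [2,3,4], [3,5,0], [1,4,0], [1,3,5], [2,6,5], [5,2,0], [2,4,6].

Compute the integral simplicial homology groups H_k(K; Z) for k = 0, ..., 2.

We work with the vertex ordering 0 < 1 < 2 < 3 < 4 < 5 < 6. The simplices of K, each written with vertices in increasing order, are:

  0-simplices (7): [0], [1], [2], [3], [4], [5], [6]
  1-simplices (18): [0,1], [0,2], [0,3], [0,4], [0,5], [1,2], [1,3], [1,4], [1,5], [1,6], [2,3], [2,4], [2,5], [2,6], [3,4], [3,5], [4,6], [5,6]
  2-simplices (12): [0,1,2], [0,1,4], [0,2,5], [0,3,4], [0,3,5], [1,2,3], [1,3,5], [1,4,6], [1,5,6], [2,3,4], [2,4,6], [2,5,6]

so the chain groups are C_0 ≅ Z^7, C_1 ≅ Z^18, C_2 ≅ Z^12.

∂_1: C_1 → C_0 maps an edge to its endpoints' difference, ∂[p,q] = q − p. For instance
  ∂[0,2] = [2] − [0].
This gives a 7×18 integer matrix of rank 6; reducing to Smith normal form yields diagonal entries (1,1,1,1,1,1).

Boundary ∂_2: C_2 → C_1 maps a triangle to the signed sum of its edges. For instance
  ∂[1,2,3] = [2,3] − [1,3] + [1,2],
  ∂[2,4,6] = [4,6] − [2,6] + [2,4].
As a 18×12 matrix over Z this has rank 12, with invariant factors (1,1,1,1,1,1,1,1,1,1,1,2).

Reading off H_k = ker ∂_k / im ∂_{k+1}:

  H_0: rank C_0 − rank ∂_1 = 7 − 6 = 1, and the invariant factors of ∂_1 are all 1, so H_0 ≅ Z.
  H_1: rank ker ∂_1 − rank ∂_2 = (18 − 6) − 12 = 0, and ∂_2 has invariant factor 2 > 1, so H_1 ≅ Z_2.
  H_2: rank ker ∂_2 − rank ∂_3 = (12 − 12) − 0 = 0, and there is no ∂_3, so H_2 ≅ 0.

H_0 = Z,  H_1 = Z_2,  H_2 = 0.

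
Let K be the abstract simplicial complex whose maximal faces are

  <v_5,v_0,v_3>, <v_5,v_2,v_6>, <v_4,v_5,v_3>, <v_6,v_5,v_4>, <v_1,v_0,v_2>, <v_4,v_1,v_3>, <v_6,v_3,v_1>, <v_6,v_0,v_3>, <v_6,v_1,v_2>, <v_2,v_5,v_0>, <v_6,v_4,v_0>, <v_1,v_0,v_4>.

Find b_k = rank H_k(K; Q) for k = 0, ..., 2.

b_0 = 1, b_1 = 0, b_2 = 0.

Fix the vertex order v_0 < v_1 < v_2 < v_3 < v_4 < v_5 < v_6 and write every simplex with vertices in increasing order. Then dim K = 2 and the simplices of K are:

  0-simplices (7): [v_0], [v_1], [v_2], [v_3], [v_4], [v_5], [v_6]
  1-simplices (18): (18 of them)
  2-simplices (12): (12 of them)

giving chain groups C_0 ≅ Z^7, C_1 ≅ Z^18, C_2 ≅ Z^12.

The boundary map ∂_1: C_1 → C_0 sends each edge [p,q] (with p < q) to q − p.
The resulting 7×18 matrix has rank 6, and its Smith normal form has invariant factors (1,1,1,1,1,1).

∂_2: C_2 → C_1 acts by ∂[p,q,r] = [q,r] − [p,r] + [p,q]. For instance
  ∂[v_1,v_3,v_6] = [v_3,v_6] − [v_1,v_6] + [v_1,v_3],
  ∂[v_1,v_2,v_6] = [v_2,v_6] − [v_1,v_6] + [v_1,v_2].
The 18×12 boundary matrix has rank 12 and Smith normal form diag(1,1,1,1,1,1,1,1,1,1,1,2).

Reading off H_k = ker ∂_k / im ∂_{k+1}:

  H_0: rank C_0 − rank ∂_1 = 7 − 6 = 1, and the invariant factors of ∂_1 are all 1, so H_0 ≅ Z.
  H_1: rank ker ∂_1 − rank ∂_2 = (18 − 6) − 12 = 0, and ∂_2 has invariant factor 2 > 1, so H_1 ≅ Z/2Z.
  H_2: rank ker ∂_2 − rank ∂_3 = (12 − 12) − 0 = 0, and there is no ∂_3, so H_2 ≅ 0.

As a check, the Euler characteristic is 7 − 18 + 12 = 1, which agrees with 1 − 0 + 0 = 1.
(K is a triangulation of the real projective plane RP^2.)

Hence the Betti numbers are b_0 = 1, b_1 = 0, b_2 = 0.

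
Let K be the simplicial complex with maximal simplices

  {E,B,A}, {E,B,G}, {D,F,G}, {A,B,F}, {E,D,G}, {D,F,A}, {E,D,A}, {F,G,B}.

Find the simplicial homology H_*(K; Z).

H_0 ≅ Z,  H_1 = 0,  H_2 ≅ Z.

We work with the vertex ordering A < B < D < E < F < G. The simplices of K, each written with vertices in increasing order, are:

  0-simplices (6): A, B, D, E, F, G
  1-simplices (12): AB, AD, AE, AF, BE, BF, BG, DE, DF, DG, EG, FG
  2-simplices (8): ABE, ABF, ADE, ADF, BEG, BFG, DEG, DFG

so the chain groups are C_0 ≅ Z^6, C_1 ≅ Z^12, C_2 ≅ Z^8.

∂_1: C_1 → C_0 is given by ∂[p,q] = [q] − [p].
As a 6×12 matrix over Z this has rank 5, with invariant factors (1,1,1,1,1).

The boundary map ∂_2: C_2 → C_1 acts by ∂[p,q,r] = [q,r] − [p,r] + [p,q]. For instance
  ∂ABE = BE − AE + AB,
  ∂BFG = FG − BG + BF.
The 12×8 boundary matrix has rank 7 and Smith normal form diag(1,1,1,1,1,1,1).

Now H_k = ker ∂_k / im ∂_{k+1}, so:

  H_0: rank C_0 − rank ∂_1 = 6 − 5 = 1, and the invariant factors of ∂_1 are all 1, so H_0 = Z.
  H_1: rank ker ∂_1 − rank ∂_2 = (12 − 5) − 7 = 0, and the invariant factors of ∂_2 are all 1, so H_1 = 0.
  H_2: rank ker ∂_2 − rank ∂_3 = (8 − 7) − 0 = 1, and there is no ∂_3, so H_2 = Z.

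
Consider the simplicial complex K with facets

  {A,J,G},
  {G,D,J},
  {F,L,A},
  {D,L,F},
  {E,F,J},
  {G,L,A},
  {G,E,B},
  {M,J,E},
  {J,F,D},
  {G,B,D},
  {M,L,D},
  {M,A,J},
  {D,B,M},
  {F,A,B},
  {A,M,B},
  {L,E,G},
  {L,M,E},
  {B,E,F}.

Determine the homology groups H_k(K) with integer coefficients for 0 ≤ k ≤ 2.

Take the total order A < B < D < E < F < G < J < L < M on the vertex set. Then K (dimension 2) consists of the simplices:

  0-simplices (9): A, B, D, E, F, G, J, L, M
  1-simplices (27): AB, AF, AG, AJ, AL, AM, BD, BE, BF, BG, BM, DF, DG, DJ, DL, DM, EF, EG, EJ, EL, EM, FJ, FL, GJ, GL, JM, LM
  2-simplices (18): ABF, ABM, AFL, AGJ, AGL, AJM, BDG, BDM, BEF, BEG, DFJ, DFL, DGJ, DLM, EFJ, EGL, EJM, ELM

Hence C_0 ≅ Z^9, C_1 ≅ Z^27, C_2 ≅ Z^18.

The boundary map ∂_1: C_1 → C_0 is given by ∂[p,q] = [q] − [p].
This gives a 9×27 integer matrix of rank 8; reducing to Smith normal form yields diagonal entries (1,1,1,1,1,1,1,1).

The boundary map ∂_2: C_2 → C_1 acts by ∂[p,q,r] = [q,r] − [p,r] + [p,q]. For instance
  ∂DGJ = GJ − DJ + DG,
  ∂AGL = GL − AL + AG.
This gives a 27×18 integer matrix of rank 17; reducing to Smith normal form yields diagonal entries (1,1,1,1,1,1,1,1,1,1,1,1,1,1,1,1,1).

From H_k ≅ ker(∂_k) / im(∂_{k+1}) we obtain:

  H_0: rank C_0 − rank ∂_1 = 9 − 8 = 1, and the invariant factors of ∂_1 are all 1, so H_0 = Z.
  H_1: rank ker ∂_1 − rank ∂_2 = (27 − 8) − 17 = 2, and the invariant factors of ∂_2 are all 1, so H_1 = Z^2.
  H_2: rank ker ∂_2 − rank ∂_3 = (18 − 17) − 0 = 1, and there is no ∂_3, so H_2 = Z.

H_0 ≅ Z,  H_1 ≅ Z^2,  H_2 ≅ Z.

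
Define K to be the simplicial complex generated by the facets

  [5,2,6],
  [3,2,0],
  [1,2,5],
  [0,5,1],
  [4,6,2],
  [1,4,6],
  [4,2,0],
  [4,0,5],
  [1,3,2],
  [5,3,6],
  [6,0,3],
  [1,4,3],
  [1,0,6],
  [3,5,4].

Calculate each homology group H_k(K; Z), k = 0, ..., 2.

Order the vertices as 0 < 1 < 2 < 3 < 4 < 5 < 6. Listing each simplex with vertices in this order, K has dimension 2 with simplices:

  0-simplices (7): [0], [1], [2], [3], [4], [5], [6]
  1-simplices (21): [0,1], [0,2], [0,3], [0,4], [0,5], [0,6], [1,2], [1,3], [1,4], [1,5], [1,6], [2,3], [2,4], [2,5], [2,6], [3,4], [3,5], [3,6], [4,5], [4,6], [5,6]
  2-simplices (14): [0,1,5], [0,1,6], [0,2,3], [0,2,4], [0,3,6], [0,4,5], [1,2,3], [1,2,5], [1,3,4], [1,4,6], [2,4,6], [2,5,6], [3,4,5], [3,5,6]

so the chain groups are C_0 ≅ Z^7, C_1 ≅ Z^21, C_2 ≅ Z^14.

∂_1: C_1 → C_0 maps an edge to its endpoints' difference, ∂[p,q] = q − p. For instance
  ∂[0,6] = [6] − [0].
The resulting 7×21 matrix has rank 6, and its Smith normal form has invariant factors (1,1,1,1,1,1).

∂_2: C_2 → C_1 acts by ∂[p,q,r] = [q,r] − [p,r] + [p,q]. For instance
  ∂[0,2,4] = [2,4] − [0,4] + [0,2],
  ∂[1,3,4] = [3,4] − [1,4] + [1,3].
The 21×14 boundary matrix has rank 13 and Smith normal form diag(1,1,1,1,1,1,1,1,1,1,1,1,1).

From H_k ≅ ker(∂_k) / im(∂_{k+1}) we obtain:

  H_0: rank C_0 − rank ∂_1 = 7 − 6 = 1, and the invariant factors of ∂_1 are all 1, so H_0 ≅ Z.
  H_1: rank ker ∂_1 − rank ∂_2 = (21 − 6) − 13 = 2, and the invariant factors of ∂_2 are all 1, so H_1 ≅ Z^2.
  H_2: rank ker ∂_2 − rank ∂_3 = (14 − 13) − 0 = 1, and there is no ∂_3, so H_2 ≅ Z.

As a check, the Euler characteristic is 7 − 21 + 14 = 0, which agrees with 1 − 2 + 1 = 0.

H_0 = Z,  H_1 = Z^2,  H_2 = Z.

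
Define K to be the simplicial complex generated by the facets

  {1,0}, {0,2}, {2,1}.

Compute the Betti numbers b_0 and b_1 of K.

b_0 = 1, b_1 = 1.

K has 3 vertices, 3 edges.
rank ∂_0 = 0, rank ∂_1 = 2 ⇒ b_0 = 3 − 0 − 2 = 1; all invariant factors of ∂_1 are 1 so no torsion. So H_0 = Z.
rank ∂_1 = 2, rank ∂_2 = 0 ⇒ b_1 = 3 − 2 − 0 = 1. So H_1 = Z.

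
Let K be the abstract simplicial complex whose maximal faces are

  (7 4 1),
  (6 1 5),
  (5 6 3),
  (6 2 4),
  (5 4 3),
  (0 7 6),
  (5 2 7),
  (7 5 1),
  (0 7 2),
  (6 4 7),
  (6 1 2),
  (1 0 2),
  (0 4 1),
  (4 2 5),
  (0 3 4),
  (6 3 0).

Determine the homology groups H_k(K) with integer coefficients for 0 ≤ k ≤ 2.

Take the total order 0 < 1 < 2 < 3 < 4 < 5 < 6 < 7 on the vertex set. Then K (dimension 2) consists of the simplices:

  0-simplices (8): [0], [1], [2], [3], [4], [5], [6], [7]
  1-simplices (24): (24 of them)
  2-simplices (16): [0,1,2], [0,1,4], [0,2,7], [0,3,4], [0,3,6], [0,6,7], [1,2,6], [1,4,7], [1,5,6], [1,5,7], [2,4,5], [2,4,6], [2,5,7], [3,4,5], [3,5,6], [4,6,7]

giving chain groups C_0 ≅ Z^8, C_1 ≅ Z^24, C_2 ≅ Z^16.

Boundary ∂_1: C_1 → C_0 maps an edge to its endpoints' difference, ∂[p,q] = q − p. For instance
  ∂[1,7] = [7] − [1].
As a 8×24 matrix over Z this has rank 7, with invariant factors (1,1,1,1,1,1,1).

∂_2: C_2 → C_1 sends each 2-simplex [p,q,r] to [q,r] − [p,r] + [p,q]. For instance
  ∂[0,6,7] = [6,7] − [0,7] + [0,6],
  ∂[3,4,5] = [4,5] − [3,5] + [3,4].
The 24×16 boundary matrix has rank 15 and Smith normal form diag(1,1,1,1,1,1,1,1,1,1,1,1,1,1,1).

Now H_k = ker ∂_k / im ∂_{k+1}, so:

  H_0: rank C_0 − rank ∂_1 = 8 − 7 = 1, and the invariant factors of ∂_1 are all 1, so H_0 = Z.
  H_1: rank ker ∂_1 − rank ∂_2 = (24 − 7) − 15 = 2, and the invariant factors of ∂_2 are all 1, so H_1 = Z^2.
  H_2: rank ker ∂_2 − rank ∂_3 = (16 − 15) − 0 = 1, and there is no ∂_3, so H_2 = Z.

As a check, the Euler characteristic is 8 − 24 + 16 = 0, which agrees with 1 − 2 + 1 = 0.

H_0 = Z,  H_1 = Z^2,  H_2 = Z.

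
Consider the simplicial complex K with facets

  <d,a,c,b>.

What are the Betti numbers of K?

b_0 = 1, b_1 = 0, b_2 = 0, b_3 = 0.

Fix the vertex order a < b < c < d and write every simplex with vertices in increasing order. Then dim K = 3 and the simplices of K are:

  0-simplices (4): a, b, c, d
  1-simplices (6): ab, ac, ad, bc, bd, cd
  2-simplices (4): abc, abd, acd, bcd
  3-simplices (1): abcd

giving chain groups C_0 ≅ Z^4, C_1 ≅ Z^6, C_2 ≅ Z^4, C_3 ≅ Z^1.

∂_1: C_1 → C_0 maps an edge to its endpoints' difference, ∂[p,q] = q − p.
The resulting 4×6 matrix has rank 3, and its Smith normal form has invariant factors (1,1,1).

Boundary ∂_2: C_2 → C_1 sends each 2-simplex [p,q,r] to [q,r] − [p,r] + [p,q]. For instance
  ∂acd = cd − ad + ac,
  ∂bcd = cd − bd + bc.
The 6×4 boundary matrix has rank 3 and Smith normal form diag(1,1,1).

Boundary ∂_3: C_3 → C_2 sends each 3-simplex σ to the alternating sum Σ_i (−1)^i (σ with its i-th vertex removed). For instance
  ∂abcd = bcd − acd + abd − abc.
This gives a 4×1 integer matrix of rank 1; reducing to Smith normal form yields diagonal entries (1).

Now H_k = ker ∂_k / im ∂_{k+1}, so:

  H_0: rank C_0 − rank ∂_1 = 4 − 3 = 1, and the invariant factors of ∂_1 are all 1, so H_0 ≅ Z.
  H_1: rank ker ∂_1 − rank ∂_2 = (6 − 3) − 3 = 0, and the invariant factors of ∂_2 are all 1, so H_1 ≅ 0.
  H_2: rank ker ∂_2 − rank ∂_3 = (4 − 3) − 1 = 0, and the invariant factors of ∂_3 are all 1, so H_2 ≅ 0.
  H_3: rank ker ∂_3 − rank ∂_4 = (1 − 1) − 0 = 0, and there is no ∂_4, so H_3 ≅ 0.

As a check, the Euler characteristic is 4 − 6 + 4 − 1 = 1, which agrees with 1 − 0 + 0 − 0 = 1.
(K is a triangulation of the 3-simplex.)

Hence the Betti numbers are b_0 = 1, b_1 = 0, b_2 = 0, b_3 = 0.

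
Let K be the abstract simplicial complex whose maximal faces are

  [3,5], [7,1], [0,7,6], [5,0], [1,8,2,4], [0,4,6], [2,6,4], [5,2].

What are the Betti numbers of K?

We work with the vertex ordering 0 < 1 < 2 < 3 < 4 < 5 < 6 < 7 < 8. The simplices of K, each written with vertices in increasing order, are:

  0-simplices (9): [0], [1], [2], [3], [4], [5], [6], [7], [8]
  1-simplices (16): [0,4], [0,5], [0,6], [0,7], [1,2], [1,4], [1,7], [1,8], [2,4], [2,5], [2,6], [2,8], [3,5], [4,6], [4,8], [6,7]
  2-simplices (7): [0,4,6], [0,6,7], [1,2,4], [1,2,8], [1,4,8], [2,4,6], [2,4,8]
  3-simplices (1): [1,2,4,8]

so the chain groups are C_0 ≅ Z^9, C_1 ≅ Z^16, C_2 ≅ Z^7, C_3 ≅ Z^1.

∂_1: C_1 → C_0 maps an edge to its endpoints' difference, ∂[p,q] = q − p.
The 9×16 boundary matrix has rank 8 and Smith normal form diag(1,1,1,1,1,1,1,1).

Boundary ∂_2: C_2 → C_1 acts by ∂[p,q,r] = [q,r] − [p,r] + [p,q]. For instance
  ∂[1,2,8] = [2,8] − [1,8] + [1,2],
  ∂[0,6,7] = [6,7] − [0,7] + [0,6].
The 16×7 boundary matrix has rank 6 and Smith normal form diag(1,1,1,1,1,1).

∂_3: C_3 → C_2 sends each 3-simplex σ to the alternating sum Σ_i (−1)^i (σ with its i-th vertex removed). For instance
  ∂[1,2,4,8] = [2,4,8] − [1,4,8] + [1,2,8] − [1,2,4].
The 7×1 boundary matrix has rank 1 and Smith normal form diag(1).

From H_k ≅ ker(∂_k) / im(∂_{k+1}) we obtain:

  H_0: rank C_0 − rank ∂_1 = 9 − 8 = 1, and the invariant factors of ∂_1 are all 1, so H_0 = Z.
  H_1: rank ker ∂_1 − rank ∂_2 = (16 − 8) − 6 = 2, and the invariant factors of ∂_2 are all 1, so H_1 = Z^2.
  H_2: rank ker ∂_2 − rank ∂_3 = (7 − 6) − 1 = 0, and the invariant factors of ∂_3 are all 1, so H_2 = 0.
  H_3: rank ker ∂_3 − rank ∂_4 = (1 − 1) − 0 = 0, and there is no ∂_4, so H_3 = 0.

Hence the Betti numbers are b_0 = 1, b_1 = 2, b_2 = 0, b_3 = 0.

b_0 = 1, b_1 = 2, b_2 = 0, b_3 = 0.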